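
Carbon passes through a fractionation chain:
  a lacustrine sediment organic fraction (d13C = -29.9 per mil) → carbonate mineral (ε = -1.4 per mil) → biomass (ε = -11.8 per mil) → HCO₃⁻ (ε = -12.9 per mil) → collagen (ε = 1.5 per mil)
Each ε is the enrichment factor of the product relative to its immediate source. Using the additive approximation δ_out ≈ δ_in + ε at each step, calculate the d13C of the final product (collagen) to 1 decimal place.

-54.5 per mil

step 1: δ ≈ -29.9 + (-1.4) = -31.3 per mil
step 2: δ ≈ -31.3 + (-11.8) = -43.1 per mil
step 3: δ ≈ -43.1 + (-12.9) = -56.0 per mil
step 4: δ ≈ -56.0 + (1.5) = -54.5 per mil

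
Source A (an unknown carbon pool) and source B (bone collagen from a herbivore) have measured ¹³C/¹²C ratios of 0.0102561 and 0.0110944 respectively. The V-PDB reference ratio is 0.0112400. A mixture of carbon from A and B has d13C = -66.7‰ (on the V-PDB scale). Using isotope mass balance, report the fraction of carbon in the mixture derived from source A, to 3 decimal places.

0.721

δ_A = (0.0102561/0.0112400 − 1)×1000 = (0.912464 − 1)×1000 = -87.536‰
δ_B = (0.0110944/0.0112400 − 1)×1000 = (0.987046 − 1)×1000 = -12.954‰
f_A = (δ_mix − δ_B)/(δ_A − δ_B) = (-66.7 − (-12.954))/(-87.536 − (-12.954))
f_A = -53.746 / -74.582 = 0.7206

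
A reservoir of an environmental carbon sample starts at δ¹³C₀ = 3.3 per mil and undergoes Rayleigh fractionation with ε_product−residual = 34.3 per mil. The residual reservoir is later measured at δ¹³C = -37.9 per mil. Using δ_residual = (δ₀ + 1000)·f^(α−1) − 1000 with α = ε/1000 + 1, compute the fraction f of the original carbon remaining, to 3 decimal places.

0.294

α − 1 = ε/1000 = 0.0343
(δ_res + 1000)/(δ₀ + 1000) = (-37.9 + 1000)/(3.3 + 1000) = 962.1/1003.3 = 0.958936
f = 0.958936^(1/0.0343) = exp(ln(0.958936)/0.0343) = exp(-0.04193/0.0343)
f = exp(-1.2225) = 0.2945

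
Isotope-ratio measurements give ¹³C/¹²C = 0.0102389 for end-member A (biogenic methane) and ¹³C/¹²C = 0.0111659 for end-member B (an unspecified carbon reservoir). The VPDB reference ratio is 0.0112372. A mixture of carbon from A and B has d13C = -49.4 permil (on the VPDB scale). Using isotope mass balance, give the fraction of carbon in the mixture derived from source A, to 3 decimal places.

δ_A = (0.0102389/0.0112372 − 1)×1000 = (0.911161 − 1)×1000 = -88.839 permil
δ_B = (0.0111659/0.0112372 − 1)×1000 = (0.993655 − 1)×1000 = -6.345 permil
f_A = (δ_mix − δ_B)/(δ_A − δ_B) = (-49.4 − (-6.345))/(-88.839 − (-6.345))
f_A = -43.055 / -82.494 = 0.5219

0.522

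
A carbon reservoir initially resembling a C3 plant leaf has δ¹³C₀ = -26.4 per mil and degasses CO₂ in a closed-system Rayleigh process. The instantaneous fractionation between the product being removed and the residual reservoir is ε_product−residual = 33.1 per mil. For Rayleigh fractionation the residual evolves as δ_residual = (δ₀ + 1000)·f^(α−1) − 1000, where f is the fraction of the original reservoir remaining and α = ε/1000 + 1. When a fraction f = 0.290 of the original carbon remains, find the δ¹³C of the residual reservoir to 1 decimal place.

Rayleigh residual: δ_res = (δ₀ + 1000)·f^(α−1) − 1000
α = ε/1000 + 1 = 1.03310, so α − 1 = 0.03310
f^(α−1) = 0.290^(0.03310) = 0.959854
δ_res = (-26.4 + 1000) × 0.959854 − 1000 = 934.514 − 1000 = -65.49 per mil

-65.5 per mil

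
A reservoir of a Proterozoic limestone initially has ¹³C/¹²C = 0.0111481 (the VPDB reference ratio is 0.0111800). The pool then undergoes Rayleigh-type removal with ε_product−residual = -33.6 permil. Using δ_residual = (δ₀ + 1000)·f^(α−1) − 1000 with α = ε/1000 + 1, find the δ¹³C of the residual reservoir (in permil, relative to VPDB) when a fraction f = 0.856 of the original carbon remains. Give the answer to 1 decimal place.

2.4 permil

δ₀ = (0.0111481/0.0111800 − 1)×1000 = (0.997147 − 1)×1000 = -2.853 permil
α − 1 = ε/1000 = -0.0336
f^(α−1) = 0.856^(-0.0336) = 1.005238
δ_res = (-2.853 + 1000) × 1.005238 − 1000 = 1002.370 − 1000 = 2.37 permil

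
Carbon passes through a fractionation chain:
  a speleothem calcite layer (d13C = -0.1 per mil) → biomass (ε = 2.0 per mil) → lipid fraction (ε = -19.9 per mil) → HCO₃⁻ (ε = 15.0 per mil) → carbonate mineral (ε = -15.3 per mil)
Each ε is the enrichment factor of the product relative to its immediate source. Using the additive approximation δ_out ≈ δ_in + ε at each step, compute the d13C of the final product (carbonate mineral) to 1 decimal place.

-18.3 per mil

step 1: δ ≈ -0.1 + (2.0) = 1.9 per mil
step 2: δ ≈ 1.9 + (-19.9) = -18.0 per mil
step 3: δ ≈ -18.0 + (15.0) = -3.0 per mil
step 4: δ ≈ -3.0 + (-15.3) = -18.3 per mil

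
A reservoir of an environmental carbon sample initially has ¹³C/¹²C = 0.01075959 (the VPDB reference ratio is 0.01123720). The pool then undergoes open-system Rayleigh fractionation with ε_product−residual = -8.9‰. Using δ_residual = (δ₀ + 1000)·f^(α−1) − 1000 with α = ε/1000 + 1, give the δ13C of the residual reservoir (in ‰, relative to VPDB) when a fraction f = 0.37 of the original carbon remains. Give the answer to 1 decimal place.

δ₀ = (0.01075959/0.01123720 − 1)×1000 = (0.957497 − 1)×1000 = -42.503‰
α − 1 = ε/1000 = -0.0089
f^(α−1) = 0.37^(-0.0089) = 1.008888
δ_res = (-42.503 + 1000) × 1.008888 − 1000 = 966.008 − 1000 = -33.99‰

-34.0‰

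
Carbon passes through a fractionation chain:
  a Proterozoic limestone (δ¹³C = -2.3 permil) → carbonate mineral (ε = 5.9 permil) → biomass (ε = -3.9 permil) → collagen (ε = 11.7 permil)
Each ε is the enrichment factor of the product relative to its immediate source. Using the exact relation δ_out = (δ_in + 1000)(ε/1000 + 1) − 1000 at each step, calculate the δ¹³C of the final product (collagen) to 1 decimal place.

step 1: δ = (-2.30 + 1000)·(5.9/1000 + 1) − 1000 = 3.59 permil
step 2: δ = (3.59 + 1000)·(-3.9/1000 + 1) − 1000 = -0.33 permil
step 3: δ = (-0.33 + 1000)·(11.7/1000 + 1) − 1000 = 11.37 permil

11.4 permil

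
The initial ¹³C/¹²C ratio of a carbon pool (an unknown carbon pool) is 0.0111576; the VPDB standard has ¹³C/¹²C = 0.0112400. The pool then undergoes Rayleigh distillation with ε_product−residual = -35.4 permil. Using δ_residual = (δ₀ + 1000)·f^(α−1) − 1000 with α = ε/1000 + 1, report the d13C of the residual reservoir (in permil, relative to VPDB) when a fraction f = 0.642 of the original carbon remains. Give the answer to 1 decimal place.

δ₀ = (0.0111576/0.0112400 − 1)×1000 = (0.992669 − 1)×1000 = -7.331 permil
α − 1 = ε/1000 = -0.0354
f^(α−1) = 0.642^(-0.0354) = 1.015812
δ_res = (-7.331 + 1000) × 1.015812 − 1000 = 1008.365 − 1000 = 8.36 permil

8.4 permil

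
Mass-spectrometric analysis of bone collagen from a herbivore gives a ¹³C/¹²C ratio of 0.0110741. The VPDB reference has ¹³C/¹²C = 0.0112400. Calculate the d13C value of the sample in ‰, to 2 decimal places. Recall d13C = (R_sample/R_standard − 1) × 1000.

-14.76‰

d13C = (R_sample / R_standard − 1) × 1000
R_sample / R_standard = 0.0110741 / 0.0112400 = 0.985240
d13C = (0.985240 − 1) × 1000 = -14.760‰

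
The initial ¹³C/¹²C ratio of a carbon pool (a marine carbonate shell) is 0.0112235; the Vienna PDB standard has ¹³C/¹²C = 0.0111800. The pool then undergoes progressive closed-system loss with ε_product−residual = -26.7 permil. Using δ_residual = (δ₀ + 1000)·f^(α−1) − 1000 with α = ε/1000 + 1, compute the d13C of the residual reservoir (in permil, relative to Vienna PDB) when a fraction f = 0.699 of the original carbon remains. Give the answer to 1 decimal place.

δ₀ = (0.0112235/0.0111800 − 1)×1000 = (1.003891 − 1)×1000 = 3.891 permil
α − 1 = ε/1000 = -0.0267
f^(α−1) = 0.699^(-0.0267) = 1.009607
δ_res = (3.891 + 1000) × 1.009607 − 1000 = 1013.536 − 1000 = 13.54 permil

13.5 permil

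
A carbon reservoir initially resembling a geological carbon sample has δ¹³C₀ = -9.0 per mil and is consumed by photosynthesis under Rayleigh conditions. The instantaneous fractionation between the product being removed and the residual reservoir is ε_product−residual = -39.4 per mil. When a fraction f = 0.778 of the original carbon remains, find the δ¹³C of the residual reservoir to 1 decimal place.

0.9 per mil

Rayleigh residual: δ_res = (δ₀ + 1000)·f^(α−1) − 1000
α = ε/1000 + 1 = 0.96060, so α − 1 = -0.03940
f^(α−1) = 0.778^(-0.03940) = 1.009940
δ_res = (-9.0 + 1000) × 1.009940 − 1000 = 1000.850 − 1000 = 0.85 per mil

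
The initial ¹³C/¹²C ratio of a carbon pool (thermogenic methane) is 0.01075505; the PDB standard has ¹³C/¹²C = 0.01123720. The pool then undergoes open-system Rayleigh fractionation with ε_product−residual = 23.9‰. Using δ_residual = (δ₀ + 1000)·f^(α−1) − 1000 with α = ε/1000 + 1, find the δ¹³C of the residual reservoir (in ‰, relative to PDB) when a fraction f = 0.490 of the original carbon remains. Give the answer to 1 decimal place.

δ₀ = (0.01075505/0.01123720 − 1)×1000 = (0.957093 − 1)×1000 = -42.907‰
α − 1 = ε/1000 = 0.0239
f^(α−1) = 0.490^(0.0239) = 0.983095
δ_res = (-42.907 + 1000) × 0.983095 − 1000 = 940.914 − 1000 = -59.09‰

-59.1‰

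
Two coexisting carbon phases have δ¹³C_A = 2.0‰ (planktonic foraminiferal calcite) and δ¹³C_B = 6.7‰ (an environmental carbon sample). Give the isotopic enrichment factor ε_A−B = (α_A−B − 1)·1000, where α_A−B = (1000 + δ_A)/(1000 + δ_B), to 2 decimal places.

α_A−B = (1000 + 2.0) / (1000 + 6.7) = 1002.0 / 1006.7 = 0.995331
ε_A−B = (0.995331 − 1) × 1000 = -4.669‰
(The approximation ε ≈ δ_A − δ_B would give -4.7‰.)

-4.67‰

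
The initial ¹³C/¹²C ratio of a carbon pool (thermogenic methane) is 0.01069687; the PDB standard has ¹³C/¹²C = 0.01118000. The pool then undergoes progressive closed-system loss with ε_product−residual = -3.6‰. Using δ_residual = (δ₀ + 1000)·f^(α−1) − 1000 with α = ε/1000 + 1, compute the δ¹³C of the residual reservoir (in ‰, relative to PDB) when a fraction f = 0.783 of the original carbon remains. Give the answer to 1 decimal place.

δ₀ = (0.01069687/0.01118000 − 1)×1000 = (0.956786 − 1)×1000 = -43.214‰
α − 1 = ε/1000 = -0.0036
f^(α−1) = 0.783^(-0.0036) = 1.000881
δ_res = (-43.214 + 1000) × 1.000881 − 1000 = 957.629 − 1000 = -42.37‰

-42.4‰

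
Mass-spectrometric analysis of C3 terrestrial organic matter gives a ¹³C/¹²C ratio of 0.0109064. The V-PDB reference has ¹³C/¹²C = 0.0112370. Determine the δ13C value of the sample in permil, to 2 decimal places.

-29.42 permil

δ13C = (R_sample / R_standard − 1) × 1000
R_sample / R_standard = 0.0109064 / 0.0112370 = 0.970579
δ13C = (0.970579 − 1) × 1000 = -29.421 permil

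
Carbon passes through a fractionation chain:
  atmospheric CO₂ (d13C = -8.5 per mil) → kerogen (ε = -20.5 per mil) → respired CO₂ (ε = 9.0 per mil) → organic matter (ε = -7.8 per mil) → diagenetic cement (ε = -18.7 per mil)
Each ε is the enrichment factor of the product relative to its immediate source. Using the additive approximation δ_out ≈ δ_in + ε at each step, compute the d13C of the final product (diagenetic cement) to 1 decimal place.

step 1: δ ≈ -8.5 + (-20.5) = -29.0 per mil
step 2: δ ≈ -29.0 + (9.0) = -20.0 per mil
step 3: δ ≈ -20.0 + (-7.8) = -27.8 per mil
step 4: δ ≈ -27.8 + (-18.7) = -46.5 per mil

-46.5 per mil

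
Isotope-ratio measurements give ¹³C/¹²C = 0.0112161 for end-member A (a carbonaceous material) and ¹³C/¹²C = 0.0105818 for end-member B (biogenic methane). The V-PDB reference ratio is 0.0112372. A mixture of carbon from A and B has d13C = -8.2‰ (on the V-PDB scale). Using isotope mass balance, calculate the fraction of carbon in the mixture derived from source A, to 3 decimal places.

δ_A = (0.0112161/0.0112372 − 1)×1000 = (0.998122 − 1)×1000 = -1.878‰
δ_B = (0.0105818/0.0112372 − 1)×1000 = (0.941676 − 1)×1000 = -58.324‰
f_A = (δ_mix − δ_B)/(δ_A − δ_B) = (-8.2 − (-58.324))/(-1.878 − (-58.324))
f_A = 50.124 / 56.446 = 0.8880

0.888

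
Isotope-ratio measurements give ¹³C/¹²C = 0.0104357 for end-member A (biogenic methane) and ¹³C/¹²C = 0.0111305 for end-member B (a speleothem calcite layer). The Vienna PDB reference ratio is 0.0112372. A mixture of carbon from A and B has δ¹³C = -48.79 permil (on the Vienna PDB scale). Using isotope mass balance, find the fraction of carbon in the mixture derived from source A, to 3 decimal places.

0.636

δ_A = (0.0104357/0.0112372 − 1)×1000 = (0.928674 − 1)×1000 = -71.326 permil
δ_B = (0.0111305/0.0112372 − 1)×1000 = (0.990505 − 1)×1000 = -9.495 permil
f_A = (δ_mix − δ_B)/(δ_A − δ_B) = (-48.79 − (-9.495))/(-71.326 − (-9.495))
f_A = -39.295 / -61.830 = 0.6355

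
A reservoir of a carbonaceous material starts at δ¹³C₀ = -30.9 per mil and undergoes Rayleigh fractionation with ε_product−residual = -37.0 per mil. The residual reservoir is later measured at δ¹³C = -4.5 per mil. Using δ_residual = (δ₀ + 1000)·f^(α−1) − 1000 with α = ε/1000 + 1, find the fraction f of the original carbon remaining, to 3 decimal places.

0.484

α − 1 = ε/1000 = -0.0370
(δ_res + 1000)/(δ₀ + 1000) = (-4.5 + 1000)/(-30.9 + 1000) = 995.5/969.1 = 1.027242
f = 1.027242^(1/-0.0370) = exp(ln(1.027242)/-0.0370) = exp(0.02688/-0.0370)
f = exp(-0.7264) = 0.4836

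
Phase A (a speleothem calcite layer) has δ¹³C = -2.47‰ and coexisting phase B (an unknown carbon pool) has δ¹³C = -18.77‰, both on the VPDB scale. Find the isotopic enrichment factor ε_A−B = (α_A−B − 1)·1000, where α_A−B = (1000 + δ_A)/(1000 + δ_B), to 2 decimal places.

α_A−B = (1000 + -2.47) / (1000 + -18.77) = 997.53 / 981.23 = 1.016612
ε_A−B = (1.016612 − 1) × 1000 = 16.612‰
(The approximation ε ≈ δ_A − δ_B would give 16.30‰.)

16.61‰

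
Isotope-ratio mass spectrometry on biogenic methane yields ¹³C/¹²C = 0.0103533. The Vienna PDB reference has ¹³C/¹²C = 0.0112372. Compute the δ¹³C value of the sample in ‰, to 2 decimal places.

-78.66‰

δ¹³C = (R_sample / R_standard − 1) × 1000
R_sample / R_standard = 0.0103533 / 0.0112372 = 0.921342
δ¹³C = (0.921342 − 1) × 1000 = -78.658‰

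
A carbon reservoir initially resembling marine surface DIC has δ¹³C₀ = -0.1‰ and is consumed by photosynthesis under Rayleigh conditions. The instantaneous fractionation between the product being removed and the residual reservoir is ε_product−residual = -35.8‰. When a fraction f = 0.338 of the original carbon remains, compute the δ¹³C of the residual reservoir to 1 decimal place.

Rayleigh residual: δ_res = (δ₀ + 1000)·f^(α−1) − 1000
α = ε/1000 + 1 = 0.96420, so α − 1 = -0.03580
f^(α−1) = 0.338^(-0.03580) = 1.039596
δ_res = (-0.1 + 1000) × 1.039596 − 1000 = 1039.492 − 1000 = 39.49‰

39.5‰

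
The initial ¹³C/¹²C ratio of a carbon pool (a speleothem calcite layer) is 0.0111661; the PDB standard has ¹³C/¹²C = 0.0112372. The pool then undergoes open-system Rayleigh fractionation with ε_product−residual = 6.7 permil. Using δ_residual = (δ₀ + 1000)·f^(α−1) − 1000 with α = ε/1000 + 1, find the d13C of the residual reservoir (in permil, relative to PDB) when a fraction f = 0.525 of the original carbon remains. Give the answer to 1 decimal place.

-10.6 permil

δ₀ = (0.0111661/0.0112372 − 1)×1000 = (0.993673 − 1)×1000 = -6.327 permil
α − 1 = ε/1000 = 0.0067
f^(α−1) = 0.525^(0.0067) = 0.995692
δ_res = (-6.327 + 1000) × 0.995692 − 1000 = 989.392 − 1000 = -10.61 permil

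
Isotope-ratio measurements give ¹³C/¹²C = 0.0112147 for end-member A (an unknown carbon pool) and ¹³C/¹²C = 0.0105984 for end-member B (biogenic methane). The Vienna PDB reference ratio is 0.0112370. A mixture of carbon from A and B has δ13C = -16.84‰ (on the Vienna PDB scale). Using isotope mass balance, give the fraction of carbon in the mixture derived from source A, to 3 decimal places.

δ_A = (0.0112147/0.0112370 − 1)×1000 = (0.998015 − 1)×1000 = -1.985‰
δ_B = (0.0105984/0.0112370 − 1)×1000 = (0.943170 − 1)×1000 = -56.830‰
f_A = (δ_mix − δ_B)/(δ_A − δ_B) = (-16.84 − (-56.830))/(-1.985 − (-56.830))
f_A = 39.990 / 54.846 = 0.7291

0.729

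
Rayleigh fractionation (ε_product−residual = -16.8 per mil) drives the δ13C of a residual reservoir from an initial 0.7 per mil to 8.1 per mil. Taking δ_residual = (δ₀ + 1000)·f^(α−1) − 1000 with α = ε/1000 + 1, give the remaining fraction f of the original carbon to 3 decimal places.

0.645

α − 1 = ε/1000 = -0.0168
(δ_res + 1000)/(δ₀ + 1000) = (8.1 + 1000)/(0.7 + 1000) = 1008.1/1000.7 = 1.007395
f = 1.007395^(1/-0.0168) = exp(ln(1.007395)/-0.0168) = exp(0.00737/-0.0168)
f = exp(-0.4385) = 0.6450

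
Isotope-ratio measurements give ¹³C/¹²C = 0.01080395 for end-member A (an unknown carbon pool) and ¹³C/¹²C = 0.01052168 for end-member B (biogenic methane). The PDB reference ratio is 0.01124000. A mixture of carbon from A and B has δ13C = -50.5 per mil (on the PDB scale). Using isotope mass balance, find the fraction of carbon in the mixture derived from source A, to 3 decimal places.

δ_A = (0.01080395/0.01124000 − 1)×1000 = (0.961206 − 1)×1000 = -38.794 per mil
δ_B = (0.01052168/0.01124000 − 1)×1000 = (0.936093 − 1)×1000 = -63.907 per mil
f_A = (δ_mix − δ_B)/(δ_A − δ_B) = (-50.5 − (-63.907))/(-38.794 − (-63.907))
f_A = 13.407 / 25.113 = 0.5339

0.534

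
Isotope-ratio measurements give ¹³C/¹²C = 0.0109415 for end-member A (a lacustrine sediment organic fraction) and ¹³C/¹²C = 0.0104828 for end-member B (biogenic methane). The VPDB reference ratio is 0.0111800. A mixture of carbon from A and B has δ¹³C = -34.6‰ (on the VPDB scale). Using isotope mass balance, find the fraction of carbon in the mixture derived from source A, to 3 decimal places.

δ_A = (0.0109415/0.0111800 − 1)×1000 = (0.978667 − 1)×1000 = -21.333‰
δ_B = (0.0104828/0.0111800 − 1)×1000 = (0.937639 − 1)×1000 = -62.361‰
f_A = (δ_mix − δ_B)/(δ_A − δ_B) = (-34.6 − (-62.361))/(-21.333 − (-62.361))
f_A = 27.761 / 41.029 = 0.6766

0.677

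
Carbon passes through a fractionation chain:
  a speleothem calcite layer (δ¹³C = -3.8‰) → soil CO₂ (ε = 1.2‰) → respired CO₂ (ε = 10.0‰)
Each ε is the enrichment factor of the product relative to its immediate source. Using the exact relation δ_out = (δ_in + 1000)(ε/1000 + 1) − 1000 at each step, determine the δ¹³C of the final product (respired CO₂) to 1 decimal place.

7.4‰

step 1: δ = (-3.80 + 1000)·(1.2/1000 + 1) − 1000 = -2.60‰
step 2: δ = (-2.60 + 1000)·(10.0/1000 + 1) − 1000 = 7.37‰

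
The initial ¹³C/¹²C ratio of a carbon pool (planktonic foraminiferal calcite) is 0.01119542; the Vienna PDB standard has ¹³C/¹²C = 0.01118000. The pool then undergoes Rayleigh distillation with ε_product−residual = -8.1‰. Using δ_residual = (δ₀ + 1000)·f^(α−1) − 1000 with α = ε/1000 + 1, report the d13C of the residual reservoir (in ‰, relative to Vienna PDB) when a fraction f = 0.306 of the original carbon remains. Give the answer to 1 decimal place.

δ₀ = (0.01119542/0.01118000 − 1)×1000 = (1.001379 − 1)×1000 = 1.379‰
α − 1 = ε/1000 = -0.0081
f^(α−1) = 0.306^(-0.0081) = 1.009638
δ_res = (1.379 + 1000) × 1.009638 − 1000 = 1011.030 − 1000 = 11.03‰

11.0‰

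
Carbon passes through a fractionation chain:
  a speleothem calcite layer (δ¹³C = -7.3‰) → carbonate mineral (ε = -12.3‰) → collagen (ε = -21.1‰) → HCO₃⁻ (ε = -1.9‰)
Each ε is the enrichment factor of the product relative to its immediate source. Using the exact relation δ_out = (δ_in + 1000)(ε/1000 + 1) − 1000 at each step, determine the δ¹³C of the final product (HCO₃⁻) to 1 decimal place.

-42.0‰

step 1: δ = (-7.30 + 1000)·(-12.3/1000 + 1) − 1000 = -19.51‰
step 2: δ = (-19.51 + 1000)·(-21.1/1000 + 1) − 1000 = -40.20‰
step 3: δ = (-40.20 + 1000)·(-1.9/1000 + 1) − 1000 = -42.02‰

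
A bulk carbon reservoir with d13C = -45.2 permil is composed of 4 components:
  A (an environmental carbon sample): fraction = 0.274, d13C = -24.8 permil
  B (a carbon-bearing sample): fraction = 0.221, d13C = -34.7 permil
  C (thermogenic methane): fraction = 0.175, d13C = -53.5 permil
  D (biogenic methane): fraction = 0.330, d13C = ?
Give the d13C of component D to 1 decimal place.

-64.8 permil

Isotope mass balance: δ_bulk = Σ fᵢ·δᵢ.
-45.2 = 0.274×(-24.8) + 0.221×(-34.7) + 0.175×(-53.5) + 0.330×δ_D
0.330·δ_D = -45.2 − (-23.826) = -21.374
δ_D = -21.374 / 0.330 = -64.77 permil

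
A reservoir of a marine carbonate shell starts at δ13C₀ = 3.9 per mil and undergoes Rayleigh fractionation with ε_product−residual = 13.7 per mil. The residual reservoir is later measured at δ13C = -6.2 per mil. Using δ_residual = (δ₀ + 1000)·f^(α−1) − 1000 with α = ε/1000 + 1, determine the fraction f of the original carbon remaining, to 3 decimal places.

0.478

α − 1 = ε/1000 = 0.0137
(δ_res + 1000)/(δ₀ + 1000) = (-6.2 + 1000)/(3.9 + 1000) = 993.8/1003.9 = 0.989939
f = 0.989939^(1/0.0137) = exp(ln(0.989939)/0.0137) = exp(-0.01011/0.0137)
f = exp(-0.7381) = 0.4780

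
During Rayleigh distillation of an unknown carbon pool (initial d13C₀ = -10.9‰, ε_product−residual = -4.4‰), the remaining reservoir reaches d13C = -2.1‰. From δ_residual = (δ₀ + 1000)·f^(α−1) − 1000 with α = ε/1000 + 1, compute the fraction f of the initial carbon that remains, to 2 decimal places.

α − 1 = ε/1000 = -0.0044
(δ_res + 1000)/(δ₀ + 1000) = (-2.1 + 1000)/(-10.9 + 1000) = 997.9/989.1 = 1.008897
f = 1.008897^(1/-0.0044) = exp(ln(1.008897)/-0.0044) = exp(0.00886/-0.0044)
f = exp(-2.0131) = 0.1336

0.13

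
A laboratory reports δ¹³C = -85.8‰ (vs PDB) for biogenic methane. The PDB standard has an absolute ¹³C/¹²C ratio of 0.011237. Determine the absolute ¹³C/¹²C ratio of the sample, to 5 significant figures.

R_sample = R_standard × (δ¹³C/1000 + 1)
R_sample = 0.011237 × (-85.8/1000 + 1) = 0.011237 × 0.914200
R_sample = 0.0102729

0.010273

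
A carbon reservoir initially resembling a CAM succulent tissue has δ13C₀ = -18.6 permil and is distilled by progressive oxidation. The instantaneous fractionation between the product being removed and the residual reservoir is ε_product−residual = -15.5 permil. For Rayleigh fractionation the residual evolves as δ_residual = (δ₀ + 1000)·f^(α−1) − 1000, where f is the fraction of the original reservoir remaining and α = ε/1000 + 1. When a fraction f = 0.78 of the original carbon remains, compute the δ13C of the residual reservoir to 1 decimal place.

-14.8 permil

Rayleigh residual: δ_res = (δ₀ + 1000)·f^(α−1) − 1000
α = ε/1000 + 1 = 0.98450, so α − 1 = -0.01550
f^(α−1) = 0.78^(-0.01550) = 1.003859
δ_res = (-18.6 + 1000) × 1.003859 − 1000 = 985.187 − 1000 = -14.81 permil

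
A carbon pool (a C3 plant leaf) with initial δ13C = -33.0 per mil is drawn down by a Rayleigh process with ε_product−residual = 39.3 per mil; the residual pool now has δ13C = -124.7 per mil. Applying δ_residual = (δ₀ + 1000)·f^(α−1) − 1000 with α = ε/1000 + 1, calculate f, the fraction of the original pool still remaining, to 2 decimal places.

0.08

α − 1 = ε/1000 = 0.0393
(δ_res + 1000)/(δ₀ + 1000) = (-124.7 + 1000)/(-33.0 + 1000) = 875.3/967.0 = 0.905171
f = 0.905171^(1/0.0393) = exp(ln(0.905171)/0.0393) = exp(-0.09963/0.0393)
f = exp(-2.5352) = 0.0792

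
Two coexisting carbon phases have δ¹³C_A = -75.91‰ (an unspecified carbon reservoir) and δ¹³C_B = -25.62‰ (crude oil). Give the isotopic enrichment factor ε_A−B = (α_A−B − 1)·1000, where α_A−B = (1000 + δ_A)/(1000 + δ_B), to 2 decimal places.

-51.61‰

α_A−B = (1000 + -75.91) / (1000 + -25.62) = 924.09 / 974.38 = 0.948388
ε_A−B = (0.948388 − 1) × 1000 = -51.612‰
(The approximation ε ≈ δ_A − δ_B would give -50.29‰.)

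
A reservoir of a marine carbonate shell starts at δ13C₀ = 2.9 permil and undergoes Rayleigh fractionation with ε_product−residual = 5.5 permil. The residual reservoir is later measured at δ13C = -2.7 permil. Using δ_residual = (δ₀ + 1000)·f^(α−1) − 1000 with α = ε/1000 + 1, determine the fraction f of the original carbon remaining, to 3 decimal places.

α − 1 = ε/1000 = 0.0055
(δ_res + 1000)/(δ₀ + 1000) = (-2.7 + 1000)/(2.9 + 1000) = 997.3/1002.9 = 0.994416
f = 0.994416^(1/0.0055) = exp(ln(0.994416)/0.0055) = exp(-0.00560/0.0055)
f = exp(-1.0181) = 0.3613

0.361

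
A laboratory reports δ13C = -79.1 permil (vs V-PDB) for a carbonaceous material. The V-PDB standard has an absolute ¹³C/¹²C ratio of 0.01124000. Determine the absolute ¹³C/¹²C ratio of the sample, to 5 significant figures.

0.010351

R_sample = R_standard × (δ13C/1000 + 1)
R_sample = 0.01124000 × (-79.1/1000 + 1) = 0.01124000 × 0.920900
R_sample = 0.0103509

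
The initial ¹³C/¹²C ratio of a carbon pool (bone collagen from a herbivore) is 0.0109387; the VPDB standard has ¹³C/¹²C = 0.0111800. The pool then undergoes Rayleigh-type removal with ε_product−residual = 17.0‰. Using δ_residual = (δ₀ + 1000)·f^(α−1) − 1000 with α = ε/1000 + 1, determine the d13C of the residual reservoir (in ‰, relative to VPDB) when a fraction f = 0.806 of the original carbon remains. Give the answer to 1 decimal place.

-25.2‰

δ₀ = (0.0109387/0.0111800 − 1)×1000 = (0.978417 − 1)×1000 = -21.583‰
α − 1 = ε/1000 = 0.0170
f^(α−1) = 0.806^(0.0170) = 0.996340
δ_res = (-21.583 + 1000) × 0.996340 − 1000 = 974.836 − 1000 = -25.16‰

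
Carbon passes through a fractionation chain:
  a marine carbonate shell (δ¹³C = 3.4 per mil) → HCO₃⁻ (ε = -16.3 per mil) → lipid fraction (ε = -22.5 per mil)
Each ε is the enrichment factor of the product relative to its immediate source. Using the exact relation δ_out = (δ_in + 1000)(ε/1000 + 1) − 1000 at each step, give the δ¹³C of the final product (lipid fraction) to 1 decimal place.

step 1: δ = (3.40 + 1000)·(-16.3/1000 + 1) − 1000 = -12.96 per mil
step 2: δ = (-12.96 + 1000)·(-22.5/1000 + 1) − 1000 = -35.16 per mil

-35.2 per mil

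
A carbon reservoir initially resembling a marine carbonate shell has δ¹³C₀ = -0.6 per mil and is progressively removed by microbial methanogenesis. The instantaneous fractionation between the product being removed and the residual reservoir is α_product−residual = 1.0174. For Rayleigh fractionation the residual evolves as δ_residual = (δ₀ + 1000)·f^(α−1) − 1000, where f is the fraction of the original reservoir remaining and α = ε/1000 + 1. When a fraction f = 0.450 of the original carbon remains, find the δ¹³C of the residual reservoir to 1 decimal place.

-14.4 per mil

Rayleigh residual: δ_res = (δ₀ + 1000)·f^(α−1) − 1000
α − 1 = 0.01740
f^(α−1) = 0.450^(0.01740) = 0.986202
δ_res = (-0.6 + 1000) × 0.986202 − 1000 = 985.610 − 1000 = -14.39 per mil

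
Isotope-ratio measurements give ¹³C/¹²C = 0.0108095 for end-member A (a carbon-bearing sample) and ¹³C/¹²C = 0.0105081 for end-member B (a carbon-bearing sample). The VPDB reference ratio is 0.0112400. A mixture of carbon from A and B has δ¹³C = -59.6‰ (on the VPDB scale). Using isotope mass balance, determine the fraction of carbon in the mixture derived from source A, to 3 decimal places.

0.206

δ_A = (0.0108095/0.0112400 − 1)×1000 = (0.961699 − 1)×1000 = -38.301‰
δ_B = (0.0105081/0.0112400 − 1)×1000 = (0.934884 − 1)×1000 = -65.116‰
f_A = (δ_mix − δ_B)/(δ_A − δ_B) = (-59.6 − (-65.116))/(-38.301 − (-65.116))
f_A = 5.516 / 26.815 = 0.2057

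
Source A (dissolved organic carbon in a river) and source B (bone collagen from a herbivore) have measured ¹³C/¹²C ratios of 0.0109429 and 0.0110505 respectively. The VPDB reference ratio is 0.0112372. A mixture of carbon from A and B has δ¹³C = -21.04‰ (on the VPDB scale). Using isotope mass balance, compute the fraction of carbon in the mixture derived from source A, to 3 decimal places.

δ_A = (0.0109429/0.0112372 − 1)×1000 = (0.973810 − 1)×1000 = -26.190‰
δ_B = (0.0110505/0.0112372 − 1)×1000 = (0.983386 − 1)×1000 = -16.614‰
f_A = (δ_mix − δ_B)/(δ_A − δ_B) = (-21.04 − (-16.614))/(-26.190 − (-16.614))
f_A = -4.426 / -9.575 = 0.4622

0.462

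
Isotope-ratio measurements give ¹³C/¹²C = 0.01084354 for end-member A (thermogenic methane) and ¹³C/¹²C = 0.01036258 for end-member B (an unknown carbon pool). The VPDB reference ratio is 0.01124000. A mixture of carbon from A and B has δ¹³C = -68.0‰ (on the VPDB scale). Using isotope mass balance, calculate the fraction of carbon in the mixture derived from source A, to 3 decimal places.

0.235

δ_A = (0.01084354/0.01124000 − 1)×1000 = (0.964728 − 1)×1000 = -35.272‰
δ_B = (0.01036258/0.01124000 − 1)×1000 = (0.921938 − 1)×1000 = -78.062‰
f_A = (δ_mix − δ_B)/(δ_A − δ_B) = (-68.0 − (-78.062))/(-35.272 − (-78.062))
f_A = 10.062 / 42.790 = 0.2352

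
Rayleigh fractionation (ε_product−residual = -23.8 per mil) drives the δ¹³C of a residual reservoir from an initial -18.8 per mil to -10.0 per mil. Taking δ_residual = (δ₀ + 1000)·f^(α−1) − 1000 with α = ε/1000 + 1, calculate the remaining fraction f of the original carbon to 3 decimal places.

0.687

α − 1 = ε/1000 = -0.0238
(δ_res + 1000)/(δ₀ + 1000) = (-10.0 + 1000)/(-18.8 + 1000) = 990.0/981.2 = 1.008969
f = 1.008969^(1/-0.0238) = exp(ln(1.008969)/-0.0238) = exp(0.00893/-0.0238)
f = exp(-0.3752) = 0.6872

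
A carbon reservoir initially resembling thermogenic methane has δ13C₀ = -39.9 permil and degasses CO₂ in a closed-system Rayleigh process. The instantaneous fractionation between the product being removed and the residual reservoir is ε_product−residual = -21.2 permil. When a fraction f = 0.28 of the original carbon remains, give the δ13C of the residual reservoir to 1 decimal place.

-13.6 permil

Rayleigh residual: δ_res = (δ₀ + 1000)·f^(α−1) − 1000
α = ε/1000 + 1 = 0.97880, so α − 1 = -0.02120
f^(α−1) = 0.28^(-0.02120) = 1.027354
δ_res = (-39.9 + 1000) × 1.027354 − 1000 = 986.363 − 1000 = -13.64 permil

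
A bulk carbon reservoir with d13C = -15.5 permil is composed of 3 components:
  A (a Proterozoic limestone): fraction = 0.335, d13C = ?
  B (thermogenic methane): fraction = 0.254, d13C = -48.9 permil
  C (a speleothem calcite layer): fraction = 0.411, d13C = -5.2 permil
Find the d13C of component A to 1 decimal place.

-2.8 permil

Isotope mass balance: δ_bulk = Σ fᵢ·δᵢ.
-15.5 = 0.335×δ_A + 0.254×(-48.9) + 0.411×(-5.2)
0.335·δ_A = -15.5 − (-14.558) = -0.942
δ_A = -0.942 / 0.335 = -2.81 permil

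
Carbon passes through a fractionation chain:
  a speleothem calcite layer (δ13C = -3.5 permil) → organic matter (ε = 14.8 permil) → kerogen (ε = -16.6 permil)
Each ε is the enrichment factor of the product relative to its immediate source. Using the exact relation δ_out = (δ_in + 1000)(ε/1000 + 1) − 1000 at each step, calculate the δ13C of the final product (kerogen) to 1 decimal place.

step 1: δ = (-3.50 + 1000)·(14.8/1000 + 1) − 1000 = 11.25 permil
step 2: δ = (11.25 + 1000)·(-16.6/1000 + 1) − 1000 = -5.54 permil

-5.5 permil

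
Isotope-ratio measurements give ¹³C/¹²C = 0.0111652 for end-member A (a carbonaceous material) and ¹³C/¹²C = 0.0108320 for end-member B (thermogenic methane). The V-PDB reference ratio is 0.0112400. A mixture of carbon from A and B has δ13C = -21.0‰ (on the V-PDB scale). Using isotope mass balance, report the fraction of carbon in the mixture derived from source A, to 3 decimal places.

δ_A = (0.0111652/0.0112400 − 1)×1000 = (0.993345 − 1)×1000 = -6.655‰
δ_B = (0.0108320/0.0112400 − 1)×1000 = (0.963701 − 1)×1000 = -36.299‰
f_A = (δ_mix − δ_B)/(δ_A − δ_B) = (-21.0 − (-36.299))/(-6.655 − (-36.299))
f_A = 15.299 / 29.644 = 0.5161

0.516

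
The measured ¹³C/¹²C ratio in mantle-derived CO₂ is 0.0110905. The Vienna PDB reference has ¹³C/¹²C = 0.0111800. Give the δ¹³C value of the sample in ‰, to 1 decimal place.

δ¹³C = (R_sample / R_standard − 1) × 1000
R_sample / R_standard = 0.0110905 / 0.0111800 = 0.991995
δ¹³C = (0.991995 − 1) × 1000 = -8.01‰

-8.0‰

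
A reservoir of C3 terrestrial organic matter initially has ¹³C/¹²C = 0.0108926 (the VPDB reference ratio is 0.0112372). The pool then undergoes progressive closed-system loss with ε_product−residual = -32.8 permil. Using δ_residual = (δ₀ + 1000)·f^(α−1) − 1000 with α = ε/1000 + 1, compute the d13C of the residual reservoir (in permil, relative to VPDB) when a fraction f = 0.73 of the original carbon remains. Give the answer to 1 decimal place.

-20.6 permil

δ₀ = (0.0108926/0.0112372 − 1)×1000 = (0.969334 − 1)×1000 = -30.666 permil
α − 1 = ε/1000 = -0.0328
f^(α−1) = 0.73^(-0.0328) = 1.010376
δ_res = (-30.666 + 1000) × 1.010376 − 1000 = 979.392 − 1000 = -20.61 permil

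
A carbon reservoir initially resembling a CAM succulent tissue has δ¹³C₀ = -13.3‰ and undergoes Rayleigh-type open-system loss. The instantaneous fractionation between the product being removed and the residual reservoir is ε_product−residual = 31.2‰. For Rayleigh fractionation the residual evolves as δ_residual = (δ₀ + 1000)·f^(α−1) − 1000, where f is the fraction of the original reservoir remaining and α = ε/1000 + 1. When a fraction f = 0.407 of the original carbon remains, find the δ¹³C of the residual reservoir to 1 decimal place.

Rayleigh residual: δ_res = (δ₀ + 1000)·f^(α−1) − 1000
α = ε/1000 + 1 = 1.03120, so α − 1 = 0.03120
f^(α−1) = 0.407^(0.03120) = 0.972343
δ_res = (-13.3 + 1000) × 0.972343 − 1000 = 959.411 − 1000 = -40.59‰

-40.6‰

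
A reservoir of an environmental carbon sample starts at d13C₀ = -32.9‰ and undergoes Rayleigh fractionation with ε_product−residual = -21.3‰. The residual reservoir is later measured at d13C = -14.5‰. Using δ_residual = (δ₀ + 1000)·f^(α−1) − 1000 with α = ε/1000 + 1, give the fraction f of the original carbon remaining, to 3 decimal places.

α − 1 = ε/1000 = -0.0213
(δ_res + 1000)/(δ₀ + 1000) = (-14.5 + 1000)/(-32.9 + 1000) = 985.5/967.1 = 1.019026
f = 1.019026^(1/-0.0213) = exp(ln(1.019026)/-0.0213) = exp(0.01885/-0.0213)
f = exp(-0.8848) = 0.4128

0.413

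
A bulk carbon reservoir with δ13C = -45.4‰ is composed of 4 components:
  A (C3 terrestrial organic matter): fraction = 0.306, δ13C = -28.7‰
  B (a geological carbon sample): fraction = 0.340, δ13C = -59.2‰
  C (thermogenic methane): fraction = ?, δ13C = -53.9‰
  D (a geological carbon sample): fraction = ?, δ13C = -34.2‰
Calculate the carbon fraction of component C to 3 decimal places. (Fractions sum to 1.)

0.222

Let f_C and f_D be the unknown fractions; fractions sum to 1 so f_C + f_D = 0.354.
Mass balance: Σ fᵢ·δᵢ = δ_bulk ⇒ f_C·(-53.9) + f_D·(-34.2) = -45.4 − (-28.910) = -16.490
Substitute f_D = 0.354 − f_C:
f_C·(-53.9 − -34.2) = -16.490 − 0.354×(-34.2) = -4.383
f_C = -4.383 / -19.7 = 0.2225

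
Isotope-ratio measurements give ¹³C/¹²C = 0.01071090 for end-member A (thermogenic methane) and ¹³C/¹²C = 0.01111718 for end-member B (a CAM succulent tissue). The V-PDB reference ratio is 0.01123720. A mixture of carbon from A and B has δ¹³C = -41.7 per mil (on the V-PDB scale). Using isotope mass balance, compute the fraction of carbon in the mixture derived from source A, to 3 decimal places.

0.858

δ_A = (0.01071090/0.01123720 − 1)×1000 = (0.953164 − 1)×1000 = -46.836 per mil
δ_B = (0.01111718/0.01123720 − 1)×1000 = (0.989319 − 1)×1000 = -10.681 per mil
f_A = (δ_mix − δ_B)/(δ_A − δ_B) = (-41.7 − (-10.681))/(-46.836 − (-10.681))
f_A = -31.019 / -36.155 = 0.8580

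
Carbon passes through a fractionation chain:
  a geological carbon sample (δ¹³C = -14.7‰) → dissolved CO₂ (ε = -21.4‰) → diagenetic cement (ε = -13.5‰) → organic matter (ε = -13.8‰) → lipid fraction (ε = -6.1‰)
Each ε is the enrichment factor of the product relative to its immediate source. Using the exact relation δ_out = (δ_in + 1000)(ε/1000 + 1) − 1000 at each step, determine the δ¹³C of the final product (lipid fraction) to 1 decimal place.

-67.7‰

step 1: δ = (-14.70 + 1000)·(-21.4/1000 + 1) − 1000 = -35.79‰
step 2: δ = (-35.79 + 1000)·(-13.5/1000 + 1) − 1000 = -48.80‰
step 3: δ = (-48.80 + 1000)·(-13.8/1000 + 1) − 1000 = -61.93‰
step 4: δ = (-61.93 + 1000)·(-6.1/1000 + 1) − 1000 = -67.65‰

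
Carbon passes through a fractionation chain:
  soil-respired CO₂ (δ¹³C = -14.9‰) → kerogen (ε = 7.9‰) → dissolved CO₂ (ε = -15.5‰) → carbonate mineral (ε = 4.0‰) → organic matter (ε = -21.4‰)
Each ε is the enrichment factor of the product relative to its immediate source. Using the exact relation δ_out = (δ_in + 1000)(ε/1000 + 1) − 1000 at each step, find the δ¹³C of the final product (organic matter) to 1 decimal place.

-39.6‰

step 1: δ = (-14.90 + 1000)·(7.9/1000 + 1) − 1000 = -7.12‰
step 2: δ = (-7.12 + 1000)·(-15.5/1000 + 1) − 1000 = -22.51‰
step 3: δ = (-22.51 + 1000)·(4.0/1000 + 1) − 1000 = -18.60‰
step 4: δ = (-18.60 + 1000)·(-21.4/1000 + 1) − 1000 = -39.60‰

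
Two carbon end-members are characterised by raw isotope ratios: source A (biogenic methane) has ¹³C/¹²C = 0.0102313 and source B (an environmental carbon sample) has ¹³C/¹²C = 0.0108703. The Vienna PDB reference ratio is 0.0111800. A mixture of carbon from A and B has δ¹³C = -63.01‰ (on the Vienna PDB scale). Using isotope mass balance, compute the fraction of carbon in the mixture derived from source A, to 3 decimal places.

δ_A = (0.0102313/0.0111800 − 1)×1000 = (0.915143 − 1)×1000 = -84.857‰
δ_B = (0.0108703/0.0111800 − 1)×1000 = (0.972299 − 1)×1000 = -27.701‰
f_A = (δ_mix − δ_B)/(δ_A − δ_B) = (-63.01 − (-27.701))/(-84.857 − (-27.701))
f_A = -35.309 / -57.156 = 0.6178

0.618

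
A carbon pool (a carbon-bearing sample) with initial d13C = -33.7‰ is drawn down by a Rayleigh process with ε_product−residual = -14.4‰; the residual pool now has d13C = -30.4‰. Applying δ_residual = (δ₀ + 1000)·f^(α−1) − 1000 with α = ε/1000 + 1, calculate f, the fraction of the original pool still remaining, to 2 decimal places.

0.79

α − 1 = ε/1000 = -0.0144
(δ_res + 1000)/(δ₀ + 1000) = (-30.4 + 1000)/(-33.7 + 1000) = 969.6/966.3 = 1.003415
f = 1.003415^(1/-0.0144) = exp(ln(1.003415)/-0.0144) = exp(0.00341/-0.0144)
f = exp(-0.2368) = 0.7892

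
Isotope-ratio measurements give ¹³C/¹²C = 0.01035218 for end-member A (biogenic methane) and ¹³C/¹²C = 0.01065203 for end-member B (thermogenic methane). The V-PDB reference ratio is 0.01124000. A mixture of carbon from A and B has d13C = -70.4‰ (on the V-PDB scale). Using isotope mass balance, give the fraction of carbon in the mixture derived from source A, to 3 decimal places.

0.678

δ_A = (0.01035218/0.01124000 − 1)×1000 = (0.921012 − 1)×1000 = -78.988‰
δ_B = (0.01065203/0.01124000 − 1)×1000 = (0.947690 − 1)×1000 = -52.310‰
f_A = (δ_mix − δ_B)/(δ_A − δ_B) = (-70.4 − (-52.310))/(-78.988 − (-52.310))
f_A = -18.090 / -26.677 = 0.6781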